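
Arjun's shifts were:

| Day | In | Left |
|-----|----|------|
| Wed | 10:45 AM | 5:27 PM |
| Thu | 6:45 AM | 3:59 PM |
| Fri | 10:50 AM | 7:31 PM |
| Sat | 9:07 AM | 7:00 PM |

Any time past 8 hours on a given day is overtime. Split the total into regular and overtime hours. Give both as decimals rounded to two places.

Regular 30.70 hours, overtime 3.80 hours

Wed: 10:45 AM–5:27 PM = 6 h 42 min
Thu: 6:45 AM–3:59 PM = 9 h 14 min
Fri: 10:50 AM–7:31 PM = 8 h 41 min
Sat: 9:07 AM–7:00 PM = 9 h 53 min
Wed reg 6 h 42 min / OT 0 h 0 min; Thu reg 8 h 0 min / OT 1 h 14 min; Fri reg 8 h 0 min / OT 0 h 41 min; Sat reg 8 h 0 min / OT 1 h 53 min.
Totals: regular 30 h 42 min, overtime 3 h 48 min.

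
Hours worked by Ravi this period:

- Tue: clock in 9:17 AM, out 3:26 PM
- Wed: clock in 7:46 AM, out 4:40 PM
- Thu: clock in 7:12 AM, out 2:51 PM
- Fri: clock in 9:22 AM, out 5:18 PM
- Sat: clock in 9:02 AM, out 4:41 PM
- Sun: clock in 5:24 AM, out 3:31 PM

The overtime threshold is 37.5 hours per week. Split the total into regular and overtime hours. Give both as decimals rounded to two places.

Tue: 9:17 AM–3:26 PM = 6 h 9 min
Wed: 7:46 AM–4:40 PM = 8 h 54 min
Thu: 7:12 AM–2:51 PM = 7 h 39 min
Fri: 9:22 AM–5:18 PM = 7 h 56 min
Sat: 9:02 AM–4:41 PM = 7 h 39 min
Sun: 5:24 AM–3:31 PM = 10 h 7 min
Total worked: 48 h 24 min = 48.40 h.
Threshold 37.5 h → overtime 10 h 54 min, regular 37 h 30 min.

Regular 37.50 hours, overtime 10.90 hours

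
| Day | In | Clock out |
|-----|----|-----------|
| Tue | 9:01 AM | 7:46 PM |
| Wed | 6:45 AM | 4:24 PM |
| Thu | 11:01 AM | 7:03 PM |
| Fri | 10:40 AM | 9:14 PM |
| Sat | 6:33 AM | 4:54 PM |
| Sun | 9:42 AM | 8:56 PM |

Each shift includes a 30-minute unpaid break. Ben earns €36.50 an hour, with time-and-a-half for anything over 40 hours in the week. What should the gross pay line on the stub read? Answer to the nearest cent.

Tue: 9:01 AM–7:46 PM = 10 h 45 min; less 30 min break → 10 h 15 min
Wed: 6:45 AM–4:24 PM = 9 h 39 min; less 30 min break → 9 h 9 min
Thu: 11:01 AM–7:03 PM = 8 h 2 min; less 30 min break → 7 h 32 min
Fri: 10:40 AM–9:14 PM = 10 h 34 min; less 30 min break → 10 h 4 min
Sat: 6:33 AM–4:54 PM = 10 h 21 min; less 30 min break → 9 h 51 min
Sun: 9:42 AM–8:56 PM = 11 h 14 min; less 30 min break → 10 h 44 min
Total worked: 57 h 35 min = 3455 min.
Regular 40 h 0 min = 2400 min at €36.50/h; overtime 17 h 35 min = 1055 min at €54.75/h.
Pay = (2400 × €36.50 + 1055 × €54.75) ÷ 60 = €2422.69.

€2422.69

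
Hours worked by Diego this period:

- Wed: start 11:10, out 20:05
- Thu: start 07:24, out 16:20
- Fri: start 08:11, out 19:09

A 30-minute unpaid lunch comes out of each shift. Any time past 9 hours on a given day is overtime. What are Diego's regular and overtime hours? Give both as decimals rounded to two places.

Regular 25.85 hours, overtime 1.47 hours

Wed: 11:10–20:05 = 8 h 55 min; less 30 min break → 8 h 25 min
Thu: 07:24–16:20 = 8 h 56 min; less 30 min break → 8 h 26 min
Fri: 08:11–19:09 = 10 h 58 min; less 30 min break → 10 h 28 min
Wed reg 8 h 25 min / OT 0 h 0 min; Thu reg 8 h 26 min / OT 0 h 0 min; Fri reg 9 h 0 min / OT 1 h 28 min.
Totals: regular 25 h 51 min, overtime 1 h 28 min.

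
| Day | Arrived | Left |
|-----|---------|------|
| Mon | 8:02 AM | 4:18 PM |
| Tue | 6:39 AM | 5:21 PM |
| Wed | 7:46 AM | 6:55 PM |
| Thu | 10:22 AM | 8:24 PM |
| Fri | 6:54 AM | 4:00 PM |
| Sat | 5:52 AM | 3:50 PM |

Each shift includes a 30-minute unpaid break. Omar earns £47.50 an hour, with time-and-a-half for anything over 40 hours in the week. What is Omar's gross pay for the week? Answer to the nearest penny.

£3055.44

Mon: 8:02 AM–4:18 PM = 8 h 16 min; less 30 min break → 7 h 46 min
Tue: 6:39 AM–5:21 PM = 10 h 42 min; less 30 min break → 10 h 12 min
Wed: 7:46 AM–6:55 PM = 11 h 9 min; less 30 min break → 10 h 39 min
Thu: 10:22 AM–8:24 PM = 10 h 2 min; less 30 min break → 9 h 32 min
Fri: 6:54 AM–4:00 PM = 9 h 6 min; less 30 min break → 8 h 36 min
Sat: 5:52 AM–3:50 PM = 9 h 58 min; less 30 min break → 9 h 28 min
Total worked: 56 h 13 min = 3373 min.
Regular 40 h 0 min = 2400 min at £47.50/h; overtime 16 h 13 min = 973 min at £71.25/h.
Pay = (2400 × £47.50 + 973 × £71.25) ÷ 60 = £3055.44.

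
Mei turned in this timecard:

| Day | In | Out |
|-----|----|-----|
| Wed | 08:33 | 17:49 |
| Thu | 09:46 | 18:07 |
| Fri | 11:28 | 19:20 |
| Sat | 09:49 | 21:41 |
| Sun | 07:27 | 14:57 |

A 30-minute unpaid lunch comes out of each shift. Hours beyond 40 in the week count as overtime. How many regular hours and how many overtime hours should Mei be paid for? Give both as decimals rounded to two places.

Wed: 08:33–17:49 = 9 h 16 min; less 30 min break → 8 h 46 min
Thu: 09:46–18:07 = 8 h 21 min; less 30 min break → 7 h 51 min
Fri: 11:28–19:20 = 7 h 52 min; less 30 min break → 7 h 22 min
Sat: 09:49–21:41 = 11 h 52 min; less 30 min break → 11 h 22 min
Sun: 07:27–14:57 = 7 h 30 min; less 30 min break → 7 h 0 min
Total worked: 42 h 21 min = 42.35 h.
Threshold 40 h → overtime 2 h 21 min, regular 40 h 0 min.

Regular 40.00 hours, overtime 2.35 hours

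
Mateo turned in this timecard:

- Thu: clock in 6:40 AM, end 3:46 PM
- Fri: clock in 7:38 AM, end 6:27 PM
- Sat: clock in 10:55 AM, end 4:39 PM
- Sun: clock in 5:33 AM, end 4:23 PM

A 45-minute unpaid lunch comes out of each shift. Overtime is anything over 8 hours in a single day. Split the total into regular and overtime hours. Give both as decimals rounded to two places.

Thu: 6:40 AM–3:46 PM = 9 h 6 min; less 45 min break → 8 h 21 min
Fri: 7:38 AM–6:27 PM = 10 h 49 min; less 45 min break → 10 h 4 min
Sat: 10:55 AM–4:39 PM = 5 h 44 min; less 45 min break → 4 h 59 min
Sun: 5:33 AM–4:23 PM = 10 h 50 min; less 45 min break → 10 h 5 min
Thu reg 8 h 0 min / OT 0 h 21 min; Fri reg 8 h 0 min / OT 2 h 4 min; Sat reg 4 h 59 min / OT 0 h 0 min; Sun reg 8 h 0 min / OT 2 h 5 min.
Totals: regular 28 h 59 min, overtime 4 h 30 min.

Regular 28.98 hours, overtime 4.50 hours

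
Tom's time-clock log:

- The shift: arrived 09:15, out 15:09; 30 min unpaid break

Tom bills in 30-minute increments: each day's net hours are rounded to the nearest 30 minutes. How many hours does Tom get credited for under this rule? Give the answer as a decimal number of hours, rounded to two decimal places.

5.50 hours

The shift: 09:15–15:09 = 5 h 54 min − 30 min = 5 h 24 min → rounds to 5 h 30 min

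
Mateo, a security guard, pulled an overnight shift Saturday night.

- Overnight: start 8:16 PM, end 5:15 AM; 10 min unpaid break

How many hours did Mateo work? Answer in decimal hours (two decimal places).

Overnight: 8:16 PM → midnight = 3 h 44 min; midnight → 5:15 AM = 5 h 15 min; span 8 h 59 min; less 10 min break → 8 h 49 min

8.82 hours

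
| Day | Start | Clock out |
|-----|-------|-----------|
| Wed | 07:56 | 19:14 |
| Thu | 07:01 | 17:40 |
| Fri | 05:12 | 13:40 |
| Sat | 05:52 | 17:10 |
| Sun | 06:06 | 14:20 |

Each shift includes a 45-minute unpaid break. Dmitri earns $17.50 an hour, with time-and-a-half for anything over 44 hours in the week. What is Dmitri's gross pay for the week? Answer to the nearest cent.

Wed: 07:56–19:14 = 11 h 18 min; less 45 min break → 10 h 33 min
Thu: 07:01–17:40 = 10 h 39 min; less 45 min break → 9 h 54 min
Fri: 05:12–13:40 = 8 h 28 min; less 45 min break → 7 h 43 min
Sat: 05:52–17:10 = 11 h 18 min; less 45 min break → 10 h 33 min
Sun: 06:06–14:20 = 8 h 14 min; less 45 min break → 7 h 29 min
Total worked: 46 h 12 min = 2772 min.
Regular 44 h 0 min = 2640 min at $17.50/h; overtime 2 h 12 min = 132 min at $26.25/h.
Pay = (2640 × $17.50 + 132 × $26.25) ÷ 60 = $827.75.

$827.75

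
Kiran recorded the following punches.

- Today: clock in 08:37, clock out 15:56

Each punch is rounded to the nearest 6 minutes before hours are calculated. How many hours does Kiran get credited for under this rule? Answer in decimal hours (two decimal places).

Today: in 08:37→08:36, out 15:56→15:54; 7 h 18 min

7.30 hours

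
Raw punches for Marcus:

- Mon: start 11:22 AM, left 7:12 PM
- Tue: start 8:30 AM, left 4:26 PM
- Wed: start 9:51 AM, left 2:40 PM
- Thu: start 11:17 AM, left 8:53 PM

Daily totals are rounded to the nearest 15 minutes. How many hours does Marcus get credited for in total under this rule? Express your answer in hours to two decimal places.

Mon: 11:22 AM–7:12 PM = 7 h 50 min → rounds to 7 h 45 min
Tue: 8:30 AM–4:26 PM = 7 h 56 min → rounds to 8 h 0 min
Wed: 9:51 AM–2:40 PM = 4 h 49 min → rounds to 4 h 45 min
Thu: 11:17 AM–8:53 PM = 9 h 36 min → rounds to 9 h 30 min
Total credited: 30 h 0 min.

30.00 hours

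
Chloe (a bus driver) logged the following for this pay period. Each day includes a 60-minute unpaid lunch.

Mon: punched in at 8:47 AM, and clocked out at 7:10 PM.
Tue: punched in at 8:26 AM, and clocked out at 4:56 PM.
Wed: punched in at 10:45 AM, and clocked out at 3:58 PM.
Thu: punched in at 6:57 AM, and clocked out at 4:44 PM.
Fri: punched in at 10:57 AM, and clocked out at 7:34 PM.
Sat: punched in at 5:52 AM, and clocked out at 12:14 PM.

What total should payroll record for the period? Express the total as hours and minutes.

Mon: 8:47 AM–7:10 PM = 10 h 23 min; less 60 min break → 9 h 23 min
Tue: 8:26 AM–4:56 PM = 8 h 30 min; less 60 min break → 7 h 30 min
Wed: 10:45 AM–3:58 PM = 5 h 13 min; less 60 min break → 4 h 13 min
Thu: 6:57 AM–4:44 PM = 9 h 47 min; less 60 min break → 8 h 47 min
Fri: 10:57 AM–7:34 PM = 8 h 37 min; less 60 min break → 7 h 37 min
Sat: 5:52 AM–12:14 PM = 6 h 22 min; less 60 min break → 5 h 22 min
Total: 9 h 23 min + 7 h 30 min + 4 h 13 min + 8 h 47 min + 7 h 37 min + 5 h 22 min = 42 h 52 min.

42 h 52 min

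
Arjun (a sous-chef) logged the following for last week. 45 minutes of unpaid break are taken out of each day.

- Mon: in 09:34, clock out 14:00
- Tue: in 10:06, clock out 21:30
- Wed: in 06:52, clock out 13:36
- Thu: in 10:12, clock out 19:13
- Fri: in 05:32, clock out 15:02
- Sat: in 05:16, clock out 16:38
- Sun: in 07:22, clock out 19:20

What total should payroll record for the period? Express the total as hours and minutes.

59 h 10 min

Mon: 09:34–14:00 = 4 h 26 min; less 45 min break → 3 h 41 min
Tue: 10:06–21:30 = 11 h 24 min; less 45 min break → 10 h 39 min
Wed: 06:52–13:36 = 6 h 44 min; less 45 min break → 5 h 59 min
Thu: 10:12–19:13 = 9 h 1 min; less 45 min break → 8 h 16 min
Fri: 05:32–15:02 = 9 h 30 min; less 45 min break → 8 h 45 min
Sat: 05:16–16:38 = 11 h 22 min; less 45 min break → 10 h 37 min
Sun: 07:22–19:20 = 11 h 58 min; less 45 min break → 11 h 13 min
Total: 3 h 41 min + 10 h 39 min + 5 h 59 min + 8 h 16 min + 8 h 45 min + 10 h 37 min + 11 h 13 min = 59 h 10 min.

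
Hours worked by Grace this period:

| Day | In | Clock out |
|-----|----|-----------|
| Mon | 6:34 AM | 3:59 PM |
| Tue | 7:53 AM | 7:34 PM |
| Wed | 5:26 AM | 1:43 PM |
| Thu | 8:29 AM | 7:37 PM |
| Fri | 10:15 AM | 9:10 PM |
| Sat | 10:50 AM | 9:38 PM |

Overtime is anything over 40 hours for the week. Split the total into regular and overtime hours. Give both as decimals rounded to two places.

Regular 40.00 hours, overtime 22.23 hours

Mon: 6:34 AM–3:59 PM = 9 h 25 min
Tue: 7:53 AM–7:34 PM = 11 h 41 min
Wed: 5:26 AM–1:43 PM = 8 h 17 min
Thu: 8:29 AM–7:37 PM = 11 h 8 min
Fri: 10:15 AM–9:10 PM = 10 h 55 min
Sat: 10:50 AM–9:38 PM = 10 h 48 min
Total worked: 62 h 14 min = 62.23 h.
Threshold 40 h → overtime 22 h 14 min, regular 40 h 0 min.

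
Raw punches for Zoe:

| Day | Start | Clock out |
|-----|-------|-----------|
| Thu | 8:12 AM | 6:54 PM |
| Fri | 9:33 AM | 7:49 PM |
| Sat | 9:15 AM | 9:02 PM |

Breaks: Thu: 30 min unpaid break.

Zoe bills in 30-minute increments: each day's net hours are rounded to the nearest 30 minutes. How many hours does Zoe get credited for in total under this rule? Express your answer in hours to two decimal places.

Thu: 8:12 AM–6:54 PM = 10 h 42 min − 30 min = 10 h 12 min → rounds to 10 h 0 min
Fri: 9:33 AM–7:49 PM = 10 h 16 min → rounds to 10 h 30 min
Sat: 9:15 AM–9:02 PM = 11 h 47 min → rounds to 12 h 0 min
Total credited: 32 h 30 min.

32.50 hours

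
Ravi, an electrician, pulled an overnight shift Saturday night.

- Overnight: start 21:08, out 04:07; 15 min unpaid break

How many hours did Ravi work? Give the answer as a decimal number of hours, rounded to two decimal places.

6.73 hours

Overnight: 21:08 → midnight = 2 h 52 min; midnight → 04:07 = 4 h 7 min; span 6 h 59 min; less 15 min break → 6 h 44 min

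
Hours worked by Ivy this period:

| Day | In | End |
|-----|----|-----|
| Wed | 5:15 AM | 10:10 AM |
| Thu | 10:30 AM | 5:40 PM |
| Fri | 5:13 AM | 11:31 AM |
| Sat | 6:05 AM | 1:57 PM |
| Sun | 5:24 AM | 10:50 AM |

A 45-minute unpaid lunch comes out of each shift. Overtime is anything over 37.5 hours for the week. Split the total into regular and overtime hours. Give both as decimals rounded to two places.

Wed: 5:15 AM–10:10 AM = 4 h 55 min; less 45 min break → 4 h 10 min
Thu: 10:30 AM–5:40 PM = 7 h 10 min; less 45 min break → 6 h 25 min
Fri: 5:13 AM–11:31 AM = 6 h 18 min; less 45 min break → 5 h 33 min
Sat: 6:05 AM–1:57 PM = 7 h 52 min; less 45 min break → 7 h 7 min
Sun: 5:24 AM–10:50 AM = 5 h 26 min; less 45 min break → 4 h 41 min
Total worked: 27 h 56 min = 27.93 h.
Threshold 37.5 h → overtime 0 h 0 min, regular 27 h 56 min.

Regular 27.93 hours, overtime 0.00 hours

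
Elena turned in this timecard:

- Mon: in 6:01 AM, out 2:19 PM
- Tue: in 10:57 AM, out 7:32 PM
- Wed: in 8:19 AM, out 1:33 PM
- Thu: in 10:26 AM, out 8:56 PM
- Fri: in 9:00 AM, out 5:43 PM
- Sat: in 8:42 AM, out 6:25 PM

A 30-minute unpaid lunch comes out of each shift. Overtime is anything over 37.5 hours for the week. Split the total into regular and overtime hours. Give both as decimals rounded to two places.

Mon: 6:01 AM–2:19 PM = 8 h 18 min; less 30 min break → 7 h 48 min
Tue: 10:57 AM–7:32 PM = 8 h 35 min; less 30 min break → 8 h 5 min
Wed: 8:19 AM–1:33 PM = 5 h 14 min; less 30 min break → 4 h 44 min
Thu: 10:26 AM–8:56 PM = 10 h 30 min; less 30 min break → 10 h 0 min
Fri: 9:00 AM–5:43 PM = 8 h 43 min; less 30 min break → 8 h 13 min
Sat: 8:42 AM–6:25 PM = 9 h 43 min; less 30 min break → 9 h 13 min
Total worked: 48 h 3 min = 48.05 h.
Threshold 37.5 h → overtime 10 h 33 min, regular 37 h 30 min.

Regular 37.50 hours, overtime 10.55 hours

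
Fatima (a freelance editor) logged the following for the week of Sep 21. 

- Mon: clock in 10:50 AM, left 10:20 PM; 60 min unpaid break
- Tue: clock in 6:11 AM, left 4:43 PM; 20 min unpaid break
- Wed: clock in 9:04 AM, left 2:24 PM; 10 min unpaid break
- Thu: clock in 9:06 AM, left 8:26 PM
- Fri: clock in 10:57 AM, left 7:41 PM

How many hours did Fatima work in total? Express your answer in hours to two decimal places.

45.93 hours

Mon: 10:50 AM–10:20 PM = 11 h 30 min; less 60 min break → 10 h 30 min
Tue: 6:11 AM–4:43 PM = 10 h 32 min; less 20 min break → 10 h 12 min
Wed: 9:04 AM–2:24 PM = 5 h 20 min; less 10 min break → 5 h 10 min
Thu: 9:06 AM–8:26 PM = 11 h 20 min
Fri: 10:57 AM–7:41 PM = 8 h 44 min
Total: 10 h 30 min + 10 h 12 min + 5 h 10 min + 11 h 20 min + 8 h 44 min = 45 h 56 min.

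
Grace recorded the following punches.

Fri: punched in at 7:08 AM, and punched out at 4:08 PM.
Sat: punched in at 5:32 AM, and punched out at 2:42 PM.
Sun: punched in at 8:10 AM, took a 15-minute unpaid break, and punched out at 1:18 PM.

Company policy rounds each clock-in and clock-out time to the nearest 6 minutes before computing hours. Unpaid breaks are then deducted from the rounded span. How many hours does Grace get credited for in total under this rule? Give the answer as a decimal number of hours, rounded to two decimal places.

Fri: in 7:08 AM→7:06 AM, out 4:08 PM→4:06 PM; 9 h 0 min
Sat: in 5:32 AM→5:30 AM, out 2:42 PM→2:42 PM; 9 h 12 min
Sun: in 8:10 AM→8:12 AM, out 1:18 PM→1:18 PM; 5 h 6 min − 15 min = 4 h 51 min
Total credited: 23 h 3 min.

23.05 hours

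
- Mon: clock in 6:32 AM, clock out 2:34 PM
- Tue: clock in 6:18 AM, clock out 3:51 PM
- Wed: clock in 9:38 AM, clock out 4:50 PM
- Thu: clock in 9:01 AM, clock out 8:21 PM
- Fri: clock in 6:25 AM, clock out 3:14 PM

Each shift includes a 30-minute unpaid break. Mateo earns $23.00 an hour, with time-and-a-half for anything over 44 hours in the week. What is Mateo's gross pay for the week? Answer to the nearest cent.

Mon: 6:32 AM–2:34 PM = 8 h 2 min; less 30 min break → 7 h 32 min
Tue: 6:18 AM–3:51 PM = 9 h 33 min; less 30 min break → 9 h 3 min
Wed: 9:38 AM–4:50 PM = 7 h 12 min; less 30 min break → 6 h 42 min
Thu: 9:01 AM–8:21 PM = 11 h 20 min; less 30 min break → 10 h 50 min
Fri: 6:25 AM–3:14 PM = 8 h 49 min; less 30 min break → 8 h 19 min
Total worked: 42 h 26 min = 2546 min.
Regular 42 h 26 min = 2546 min at $23.00/h; overtime 0 h 0 min = 0 min at $34.50/h.
Pay = (2546 × $23.00 + 0 × $34.50) ÷ 60 = $975.97.

$975.97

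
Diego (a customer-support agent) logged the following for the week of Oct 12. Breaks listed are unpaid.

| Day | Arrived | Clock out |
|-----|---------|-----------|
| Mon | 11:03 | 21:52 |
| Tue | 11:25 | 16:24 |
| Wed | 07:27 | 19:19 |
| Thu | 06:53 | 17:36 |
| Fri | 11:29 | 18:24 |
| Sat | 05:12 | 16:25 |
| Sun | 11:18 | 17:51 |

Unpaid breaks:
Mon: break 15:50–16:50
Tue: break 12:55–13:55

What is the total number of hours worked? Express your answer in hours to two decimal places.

61.07 hours

Mon: 11:03–21:52 = 10 h 49 min; less 60 min break → 9 h 49 min
Tue: 11:25–16:24 = 4 h 59 min; less 60 min break → 3 h 59 min
Wed: 07:27–19:19 = 11 h 52 min
Thu: 06:53–17:36 = 10 h 43 min
Fri: 11:29–18:24 = 6 h 55 min
Sat: 05:12–16:25 = 11 h 13 min
Sun: 11:18–17:51 = 6 h 33 min
Total: 9 h 49 min + 3 h 59 min + 11 h 52 min + 10 h 43 min + 6 h 55 min + 11 h 13 min + 6 h 33 min = 61 h 4 min.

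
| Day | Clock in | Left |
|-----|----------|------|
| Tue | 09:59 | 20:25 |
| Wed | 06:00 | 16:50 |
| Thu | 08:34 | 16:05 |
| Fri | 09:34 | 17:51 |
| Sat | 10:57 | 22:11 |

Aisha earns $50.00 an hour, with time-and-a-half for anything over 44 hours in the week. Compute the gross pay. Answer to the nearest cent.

$2522.50

Tue: 09:59–20:25 = 10 h 26 min
Wed: 06:00–16:50 = 10 h 50 min
Thu: 08:34–16:05 = 7 h 31 min
Fri: 09:34–17:51 = 8 h 17 min
Sat: 10:57–22:11 = 11 h 14 min
Total worked: 48 h 18 min = 2898 min.
Regular 44 h 0 min = 2640 min at $50.00/h; overtime 4 h 18 min = 258 min at $75.00/h.
Pay = (2640 × $50.00 + 258 × $75.00) ÷ 60 = $2522.50.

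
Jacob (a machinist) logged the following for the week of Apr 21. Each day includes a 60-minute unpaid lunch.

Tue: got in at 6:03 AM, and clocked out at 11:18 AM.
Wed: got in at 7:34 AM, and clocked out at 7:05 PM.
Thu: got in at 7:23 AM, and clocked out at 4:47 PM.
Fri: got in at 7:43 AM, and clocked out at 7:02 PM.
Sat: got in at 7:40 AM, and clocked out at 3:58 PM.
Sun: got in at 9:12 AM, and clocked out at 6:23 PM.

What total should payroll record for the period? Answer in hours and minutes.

Tue: 6:03 AM–11:18 AM = 5 h 15 min; less 60 min break → 4 h 15 min
Wed: 7:34 AM–7:05 PM = 11 h 31 min; less 60 min break → 10 h 31 min
Thu: 7:23 AM–4:47 PM = 9 h 24 min; less 60 min break → 8 h 24 min
Fri: 7:43 AM–7:02 PM = 11 h 19 min; less 60 min break → 10 h 19 min
Sat: 7:40 AM–3:58 PM = 8 h 18 min; less 60 min break → 7 h 18 min
Sun: 9:12 AM–6:23 PM = 9 h 11 min; less 60 min break → 8 h 11 min
Total: 4 h 15 min + 10 h 31 min + 8 h 24 min + 10 h 19 min + 7 h 18 min + 8 h 11 min = 48 h 58 min.

48 h 58 min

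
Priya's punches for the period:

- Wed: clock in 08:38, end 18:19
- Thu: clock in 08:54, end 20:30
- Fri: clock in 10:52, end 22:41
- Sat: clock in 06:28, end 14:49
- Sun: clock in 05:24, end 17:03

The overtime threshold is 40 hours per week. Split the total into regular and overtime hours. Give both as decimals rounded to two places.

Wed: 08:38–18:19 = 9 h 41 min
Thu: 08:54–20:30 = 11 h 36 min
Fri: 10:52–22:41 = 11 h 49 min
Sat: 06:28–14:49 = 8 h 21 min
Sun: 05:24–17:03 = 11 h 39 min
Total worked: 53 h 6 min = 53.10 h.
Threshold 40 h → overtime 13 h 6 min, regular 40 h 0 min.

Regular 40.00 hours, overtime 13.10 hours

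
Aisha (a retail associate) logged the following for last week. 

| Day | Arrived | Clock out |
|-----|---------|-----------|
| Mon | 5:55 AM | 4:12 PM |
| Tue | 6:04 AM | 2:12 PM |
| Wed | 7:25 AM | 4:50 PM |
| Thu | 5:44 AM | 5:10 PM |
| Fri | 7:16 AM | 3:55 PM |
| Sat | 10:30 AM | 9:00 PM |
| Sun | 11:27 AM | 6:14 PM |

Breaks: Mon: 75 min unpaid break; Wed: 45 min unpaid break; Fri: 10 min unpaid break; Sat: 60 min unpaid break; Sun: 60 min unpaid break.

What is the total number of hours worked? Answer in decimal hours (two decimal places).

61.03 hours

Mon: 5:55 AM–4:12 PM = 10 h 17 min; less 75 min break → 9 h 2 min
Tue: 6:04 AM–2:12 PM = 8 h 8 min
Wed: 7:25 AM–4:50 PM = 9 h 25 min; less 45 min break → 8 h 40 min
Thu: 5:44 AM–5:10 PM = 11 h 26 min
Fri: 7:16 AM–3:55 PM = 8 h 39 min; less 10 min break → 8 h 29 min
Sat: 10:30 AM–9:00 PM = 10 h 30 min; less 60 min break → 9 h 30 min
Sun: 11:27 AM–6:14 PM = 6 h 47 min; less 60 min break → 5 h 47 min
Total: 9 h 2 min + 8 h 8 min + 8 h 40 min + 11 h 26 min + 8 h 29 min + 9 h 30 min + 5 h 47 min = 61 h 2 min.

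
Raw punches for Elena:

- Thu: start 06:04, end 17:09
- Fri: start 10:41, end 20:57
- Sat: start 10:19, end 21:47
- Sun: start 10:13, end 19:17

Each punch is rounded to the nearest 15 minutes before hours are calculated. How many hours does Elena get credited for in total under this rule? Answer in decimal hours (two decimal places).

Thu: in 06:04→06:00, out 17:09→17:15; 11 h 15 min
Fri: in 10:41→10:45, out 20:57→21:00; 10 h 15 min
Sat: in 10:19→10:15, out 21:47→21:45; 11 h 30 min
Sun: in 10:13→10:15, out 19:17→19:15; 9 h 0 min
Total credited: 42 h 0 min.

42.00 hours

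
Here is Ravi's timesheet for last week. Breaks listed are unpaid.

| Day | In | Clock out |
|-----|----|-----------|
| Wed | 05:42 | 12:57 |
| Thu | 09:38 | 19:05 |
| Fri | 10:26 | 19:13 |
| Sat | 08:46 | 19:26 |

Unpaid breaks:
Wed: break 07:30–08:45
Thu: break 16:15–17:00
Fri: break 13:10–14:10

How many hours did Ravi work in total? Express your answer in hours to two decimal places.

33.15 hours

Wed: 05:42–12:57 = 7 h 15 min; less 75 min break → 6 h 0 min
Thu: 09:38–19:05 = 9 h 27 min; less 45 min break → 8 h 42 min
Fri: 10:26–19:13 = 8 h 47 min; less 60 min break → 7 h 47 min
Sat: 08:46–19:26 = 10 h 40 min
Total: 6 h 0 min + 8 h 42 min + 7 h 47 min + 10 h 40 min = 33 h 9 min.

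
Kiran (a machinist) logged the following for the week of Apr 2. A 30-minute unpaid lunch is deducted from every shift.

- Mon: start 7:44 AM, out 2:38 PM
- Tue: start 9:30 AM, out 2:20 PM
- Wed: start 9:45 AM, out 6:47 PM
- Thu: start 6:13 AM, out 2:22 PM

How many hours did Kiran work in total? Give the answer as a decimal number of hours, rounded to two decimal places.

26.92 hours

Mon: 7:44 AM–2:38 PM = 6 h 54 min; less 30 min break → 6 h 24 min
Tue: 9:30 AM–2:20 PM = 4 h 50 min; less 30 min break → 4 h 20 min
Wed: 9:45 AM–6:47 PM = 9 h 2 min; less 30 min break → 8 h 32 min
Thu: 6:13 AM–2:22 PM = 8 h 9 min; less 30 min break → 7 h 39 min
Total: 6 h 24 min + 4 h 20 min + 8 h 32 min + 7 h 39 min = 26 h 55 min.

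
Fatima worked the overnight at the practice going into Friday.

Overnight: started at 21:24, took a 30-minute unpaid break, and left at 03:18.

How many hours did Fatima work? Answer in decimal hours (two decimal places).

5.40 hours

Overnight: 21:24 → midnight = 2 h 36 min; midnight → 03:18 = 3 h 18 min; span 5 h 54 min; less 30 min break → 5 h 24 min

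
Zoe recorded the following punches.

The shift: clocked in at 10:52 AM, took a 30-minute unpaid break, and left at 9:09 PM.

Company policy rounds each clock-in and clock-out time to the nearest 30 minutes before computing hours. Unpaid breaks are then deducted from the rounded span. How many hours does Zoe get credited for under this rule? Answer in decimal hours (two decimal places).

9.50 hours

The shift: in 10:52 AM→11:00 AM, out 9:09 PM→9:00 PM; 10 h 0 min − 30 min = 9 h 30 min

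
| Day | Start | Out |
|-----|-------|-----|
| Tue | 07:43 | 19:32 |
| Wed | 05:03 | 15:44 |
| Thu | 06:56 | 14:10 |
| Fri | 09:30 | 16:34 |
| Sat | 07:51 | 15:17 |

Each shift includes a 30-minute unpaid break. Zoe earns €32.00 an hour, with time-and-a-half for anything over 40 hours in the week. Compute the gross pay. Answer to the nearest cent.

Tue: 07:43–19:32 = 11 h 49 min; less 30 min break → 11 h 19 min
Wed: 05:03–15:44 = 10 h 41 min; less 30 min break → 10 h 11 min
Thu: 06:56–14:10 = 7 h 14 min; less 30 min break → 6 h 44 min
Fri: 09:30–16:34 = 7 h 4 min; less 30 min break → 6 h 34 min
Sat: 07:51–15:17 = 7 h 26 min; less 30 min break → 6 h 56 min
Total worked: 41 h 44 min = 2504 min.
Regular 40 h 0 min = 2400 min at €32.00/h; overtime 1 h 44 min = 104 min at €48.00/h.
Pay = (2400 × €32.00 + 104 × €48.00) ÷ 60 = €1363.20.

€1363.20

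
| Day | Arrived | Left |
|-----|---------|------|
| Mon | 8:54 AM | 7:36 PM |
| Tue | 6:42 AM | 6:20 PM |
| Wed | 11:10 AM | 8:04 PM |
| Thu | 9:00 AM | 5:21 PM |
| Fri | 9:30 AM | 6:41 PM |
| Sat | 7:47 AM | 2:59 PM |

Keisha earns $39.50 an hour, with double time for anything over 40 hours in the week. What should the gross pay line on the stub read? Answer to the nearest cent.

$2841.37

Mon: 8:54 AM–7:36 PM = 10 h 42 min
Tue: 6:42 AM–6:20 PM = 11 h 38 min
Wed: 11:10 AM–8:04 PM = 8 h 54 min
Thu: 9:00 AM–5:21 PM = 8 h 21 min
Fri: 9:30 AM–6:41 PM = 9 h 11 min
Sat: 7:47 AM–2:59 PM = 7 h 12 min
Total worked: 55 h 58 min = 3358 min.
Regular 40 h 0 min = 2400 min at $39.50/h; overtime 15 h 58 min = 958 min at $79.00/h.
Pay = (2400 × $39.50 + 958 × $79.00) ÷ 60 = $2841.37.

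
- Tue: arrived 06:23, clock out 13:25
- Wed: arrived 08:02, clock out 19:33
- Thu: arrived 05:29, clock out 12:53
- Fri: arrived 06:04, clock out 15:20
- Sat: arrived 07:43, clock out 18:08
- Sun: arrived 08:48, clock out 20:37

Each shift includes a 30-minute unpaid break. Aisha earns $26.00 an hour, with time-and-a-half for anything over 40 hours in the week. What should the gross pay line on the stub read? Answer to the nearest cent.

$1603.55

Tue: 06:23–13:25 = 7 h 2 min; less 30 min break → 6 h 32 min
Wed: 08:02–19:33 = 11 h 31 min; less 30 min break → 11 h 1 min
Thu: 05:29–12:53 = 7 h 24 min; less 30 min break → 6 h 54 min
Fri: 06:04–15:20 = 9 h 16 min; less 30 min break → 8 h 46 min
Sat: 07:43–18:08 = 10 h 25 min; less 30 min break → 9 h 55 min
Sun: 08:48–20:37 = 11 h 49 min; less 30 min break → 11 h 19 min
Total worked: 54 h 27 min = 3267 min.
Regular 40 h 0 min = 2400 min at $26.00/h; overtime 14 h 27 min = 867 min at $39.00/h.
Pay = (2400 × $26.00 + 867 × $39.00) ÷ 60 = $1603.55.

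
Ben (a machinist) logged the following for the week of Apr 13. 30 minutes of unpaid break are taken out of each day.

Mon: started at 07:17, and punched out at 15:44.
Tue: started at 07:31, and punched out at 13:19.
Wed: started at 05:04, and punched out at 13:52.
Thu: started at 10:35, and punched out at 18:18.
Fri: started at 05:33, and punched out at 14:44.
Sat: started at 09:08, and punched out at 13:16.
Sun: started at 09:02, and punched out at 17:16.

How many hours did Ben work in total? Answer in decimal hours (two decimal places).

48.82 hours

Mon: 07:17–15:44 = 8 h 27 min; less 30 min break → 7 h 57 min
Tue: 07:31–13:19 = 5 h 48 min; less 30 min break → 5 h 18 min
Wed: 05:04–13:52 = 8 h 48 min; less 30 min break → 8 h 18 min
Thu: 10:35–18:18 = 7 h 43 min; less 30 min break → 7 h 13 min
Fri: 05:33–14:44 = 9 h 11 min; less 30 min break → 8 h 41 min
Sat: 09:08–13:16 = 4 h 8 min; less 30 min break → 3 h 38 min
Sun: 09:02–17:16 = 8 h 14 min; less 30 min break → 7 h 44 min
Total: 7 h 57 min + 5 h 18 min + 8 h 18 min + 7 h 13 min + 8 h 41 min + 3 h 38 min + 7 h 44 min = 48 h 49 min.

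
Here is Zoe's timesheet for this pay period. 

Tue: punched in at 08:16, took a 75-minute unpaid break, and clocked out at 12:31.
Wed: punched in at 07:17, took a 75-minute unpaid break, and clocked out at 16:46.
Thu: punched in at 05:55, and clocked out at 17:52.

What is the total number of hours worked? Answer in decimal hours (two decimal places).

Tue: 08:16–12:31 = 4 h 15 min; less 75 min break → 3 h 0 min
Wed: 07:17–16:46 = 9 h 29 min; less 75 min break → 8 h 14 min
Thu: 05:55–17:52 = 11 h 57 min
Total: 3 h 0 min + 8 h 14 min + 11 h 57 min = 23 h 11 min.

23.18 hours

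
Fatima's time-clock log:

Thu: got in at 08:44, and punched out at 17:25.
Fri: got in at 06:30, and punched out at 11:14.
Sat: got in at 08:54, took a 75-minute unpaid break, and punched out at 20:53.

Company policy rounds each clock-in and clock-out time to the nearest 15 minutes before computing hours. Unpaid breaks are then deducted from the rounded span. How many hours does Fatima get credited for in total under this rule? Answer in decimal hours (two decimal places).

Thu: in 08:44→08:45, out 17:25→17:30; 8 h 45 min
Fri: in 06:30→06:30, out 11:14→11:15; 4 h 45 min
Sat: in 08:54→09:00, out 20:53→21:00; 12 h 0 min − 75 min = 10 h 45 min
Total credited: 24 h 15 min.

24.25 hours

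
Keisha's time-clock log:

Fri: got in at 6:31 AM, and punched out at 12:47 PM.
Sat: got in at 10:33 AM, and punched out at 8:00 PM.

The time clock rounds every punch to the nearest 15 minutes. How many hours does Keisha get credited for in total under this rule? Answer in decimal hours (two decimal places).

Fri: in 6:31 AM→6:30 AM, out 12:47 PM→12:45 PM; 6 h 15 min
Sat: in 10:33 AM→10:30 AM, out 8:00 PM→8:00 PM; 9 h 30 min
Total credited: 15 h 45 min.

15.75 hours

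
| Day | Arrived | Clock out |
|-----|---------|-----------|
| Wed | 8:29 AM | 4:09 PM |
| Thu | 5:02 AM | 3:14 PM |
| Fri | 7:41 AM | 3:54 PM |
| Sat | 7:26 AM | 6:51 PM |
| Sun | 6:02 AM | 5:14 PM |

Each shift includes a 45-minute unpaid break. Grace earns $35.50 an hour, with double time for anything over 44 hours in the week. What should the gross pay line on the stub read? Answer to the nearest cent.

$1629.45

Wed: 8:29 AM–4:09 PM = 7 h 40 min; less 45 min break → 6 h 55 min
Thu: 5:02 AM–3:14 PM = 10 h 12 min; less 45 min break → 9 h 27 min
Fri: 7:41 AM–3:54 PM = 8 h 13 min; less 45 min break → 7 h 28 min
Sat: 7:26 AM–6:51 PM = 11 h 25 min; less 45 min break → 10 h 40 min
Sun: 6:02 AM–5:14 PM = 11 h 12 min; less 45 min break → 10 h 27 min
Total worked: 44 h 57 min = 2697 min.
Regular 44 h 0 min = 2640 min at $35.50/h; overtime 0 h 57 min = 57 min at $71.00/h.
Pay = (2640 × $35.50 + 57 × $71.00) ÷ 60 = $1629.45.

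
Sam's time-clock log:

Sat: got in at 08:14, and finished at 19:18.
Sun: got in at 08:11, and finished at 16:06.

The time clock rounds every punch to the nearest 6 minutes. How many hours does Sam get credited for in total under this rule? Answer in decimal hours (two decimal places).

Sat: in 08:14→08:12, out 19:18→19:18; 11 h 6 min
Sun: in 08:11→08:12, out 16:06→16:06; 7 h 54 min
Total credited: 19 h 0 min.

19.00 hours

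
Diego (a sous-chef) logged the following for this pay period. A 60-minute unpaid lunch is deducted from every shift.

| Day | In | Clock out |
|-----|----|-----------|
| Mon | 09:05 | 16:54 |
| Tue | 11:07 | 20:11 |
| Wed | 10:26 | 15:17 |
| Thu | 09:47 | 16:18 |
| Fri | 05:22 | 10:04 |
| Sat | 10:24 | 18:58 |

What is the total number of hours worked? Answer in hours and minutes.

35 h 31 min

Mon: 09:05–16:54 = 7 h 49 min; less 60 min break → 6 h 49 min
Tue: 11:07–20:11 = 9 h 4 min; less 60 min break → 8 h 4 min
Wed: 10:26–15:17 = 4 h 51 min; less 60 min break → 3 h 51 min
Thu: 09:47–16:18 = 6 h 31 min; less 60 min break → 5 h 31 min
Fri: 05:22–10:04 = 4 h 42 min; less 60 min break → 3 h 42 min
Sat: 10:24–18:58 = 8 h 34 min; less 60 min break → 7 h 34 min
Total: 6 h 49 min + 8 h 4 min + 3 h 51 min + 5 h 31 min + 3 h 42 min + 7 h 34 min = 35 h 31 min.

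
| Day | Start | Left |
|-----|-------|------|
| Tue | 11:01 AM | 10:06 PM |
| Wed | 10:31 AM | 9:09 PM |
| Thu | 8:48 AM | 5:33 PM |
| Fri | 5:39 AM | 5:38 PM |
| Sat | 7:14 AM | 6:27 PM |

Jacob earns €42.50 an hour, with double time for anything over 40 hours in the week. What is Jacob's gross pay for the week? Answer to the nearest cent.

€2861.67

Tue: 11:01 AM–10:06 PM = 11 h 5 min
Wed: 10:31 AM–9:09 PM = 10 h 38 min
Thu: 8:48 AM–5:33 PM = 8 h 45 min
Fri: 5:39 AM–5:38 PM = 11 h 59 min
Sat: 7:14 AM–6:27 PM = 11 h 13 min
Total worked: 53 h 40 min = 3220 min.
Regular 40 h 0 min = 2400 min at €42.50/h; overtime 13 h 40 min = 820 min at €85.00/h.
Pay = (2400 × €42.50 + 820 × €85.00) ÷ 60 = €2861.67.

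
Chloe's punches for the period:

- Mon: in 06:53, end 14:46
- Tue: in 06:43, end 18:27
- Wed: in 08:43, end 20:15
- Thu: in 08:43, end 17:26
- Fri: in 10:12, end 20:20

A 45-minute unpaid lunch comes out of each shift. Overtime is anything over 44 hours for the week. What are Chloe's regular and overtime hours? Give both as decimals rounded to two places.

Regular 44.00 hours, overtime 2.25 hours

Mon: 06:53–14:46 = 7 h 53 min; less 45 min break → 7 h 8 min
Tue: 06:43–18:27 = 11 h 44 min; less 45 min break → 10 h 59 min
Wed: 08:43–20:15 = 11 h 32 min; less 45 min break → 10 h 47 min
Thu: 08:43–17:26 = 8 h 43 min; less 45 min break → 7 h 58 min
Fri: 10:12–20:20 = 10 h 8 min; less 45 min break → 9 h 23 min
Total worked: 46 h 15 min = 46.25 h.
Threshold 44 h → overtime 2 h 15 min, regular 44 h 0 min.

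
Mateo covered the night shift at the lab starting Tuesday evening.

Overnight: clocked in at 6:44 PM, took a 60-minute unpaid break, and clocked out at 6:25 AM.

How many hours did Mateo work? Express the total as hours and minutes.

10 h 41 min

Overnight: 6:44 PM → midnight = 5 h 16 min; midnight → 6:25 AM = 6 h 25 min; span 11 h 41 min; less 60 min break → 10 h 41 min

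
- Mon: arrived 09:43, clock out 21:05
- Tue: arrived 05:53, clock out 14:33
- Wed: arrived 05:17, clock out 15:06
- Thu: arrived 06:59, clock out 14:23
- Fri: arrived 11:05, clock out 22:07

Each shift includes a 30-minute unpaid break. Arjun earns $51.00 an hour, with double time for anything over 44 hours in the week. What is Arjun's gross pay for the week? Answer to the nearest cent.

$2425.90

Mon: 09:43–21:05 = 11 h 22 min; less 30 min break → 10 h 52 min
Tue: 05:53–14:33 = 8 h 40 min; less 30 min break → 8 h 10 min
Wed: 05:17–15:06 = 9 h 49 min; less 30 min break → 9 h 19 min
Thu: 06:59–14:23 = 7 h 24 min; less 30 min break → 6 h 54 min
Fri: 11:05–22:07 = 11 h 2 min; less 30 min break → 10 h 32 min
Total worked: 45 h 47 min = 2747 min.
Regular 44 h 0 min = 2640 min at $51.00/h; overtime 1 h 47 min = 107 min at $102.00/h.
Pay = (2640 × $51.00 + 107 × $102.00) ÷ 60 = $2425.90.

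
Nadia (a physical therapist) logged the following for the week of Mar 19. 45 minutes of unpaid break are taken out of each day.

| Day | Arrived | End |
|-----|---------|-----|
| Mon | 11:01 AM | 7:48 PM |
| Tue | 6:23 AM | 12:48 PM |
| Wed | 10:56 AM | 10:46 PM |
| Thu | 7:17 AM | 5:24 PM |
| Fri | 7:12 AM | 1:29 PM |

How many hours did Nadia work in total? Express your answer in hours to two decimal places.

39.68 hours

Mon: 11:01 AM–7:48 PM = 8 h 47 min; less 45 min break → 8 h 2 min
Tue: 6:23 AM–12:48 PM = 6 h 25 min; less 45 min break → 5 h 40 min
Wed: 10:56 AM–10:46 PM = 11 h 50 min; less 45 min break → 11 h 5 min
Thu: 7:17 AM–5:24 PM = 10 h 7 min; less 45 min break → 9 h 22 min
Fri: 7:12 AM–1:29 PM = 6 h 17 min; less 45 min break → 5 h 32 min
Total: 8 h 2 min + 5 h 40 min + 11 h 5 min + 9 h 22 min + 5 h 32 min = 39 h 41 min.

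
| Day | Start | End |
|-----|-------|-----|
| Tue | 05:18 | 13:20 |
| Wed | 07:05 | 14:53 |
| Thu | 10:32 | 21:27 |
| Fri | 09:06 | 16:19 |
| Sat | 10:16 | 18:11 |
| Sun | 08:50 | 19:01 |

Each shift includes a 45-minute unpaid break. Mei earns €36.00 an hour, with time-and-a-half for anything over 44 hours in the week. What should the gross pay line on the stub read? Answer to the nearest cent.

€1776.60

Tue: 05:18–13:20 = 8 h 2 min; less 45 min break → 7 h 17 min
Wed: 07:05–14:53 = 7 h 48 min; less 45 min break → 7 h 3 min
Thu: 10:32–21:27 = 10 h 55 min; less 45 min break → 10 h 10 min
Fri: 09:06–16:19 = 7 h 13 min; less 45 min break → 6 h 28 min
Sat: 10:16–18:11 = 7 h 55 min; less 45 min break → 7 h 10 min
Sun: 08:50–19:01 = 10 h 11 min; less 45 min break → 9 h 26 min
Total worked: 47 h 34 min = 2854 min.
Regular 44 h 0 min = 2640 min at €36.00/h; overtime 3 h 34 min = 214 min at €54.00/h.
Pay = (2640 × €36.00 + 214 × €54.00) ÷ 60 = €1776.60.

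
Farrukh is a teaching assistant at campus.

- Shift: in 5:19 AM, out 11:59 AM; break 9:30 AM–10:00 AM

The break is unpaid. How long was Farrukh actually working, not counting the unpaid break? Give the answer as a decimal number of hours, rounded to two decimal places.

Shift: 5:19 AM–11:59 AM = 6 h 40 min; less 30 min break → 6 h 10 min

6.17 hours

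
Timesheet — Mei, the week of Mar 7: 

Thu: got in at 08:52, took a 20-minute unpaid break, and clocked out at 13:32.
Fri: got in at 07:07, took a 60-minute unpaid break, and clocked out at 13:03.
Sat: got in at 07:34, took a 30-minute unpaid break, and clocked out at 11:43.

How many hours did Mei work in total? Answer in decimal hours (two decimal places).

Thu: 08:52–13:32 = 4 h 40 min; less 20 min break → 4 h 20 min
Fri: 07:07–13:03 = 5 h 56 min; less 60 min break → 4 h 56 min
Sat: 07:34–11:43 = 4 h 9 min; less 30 min break → 3 h 39 min
Total: 4 h 20 min + 4 h 56 min + 3 h 39 min = 12 h 55 min.

12.92 hours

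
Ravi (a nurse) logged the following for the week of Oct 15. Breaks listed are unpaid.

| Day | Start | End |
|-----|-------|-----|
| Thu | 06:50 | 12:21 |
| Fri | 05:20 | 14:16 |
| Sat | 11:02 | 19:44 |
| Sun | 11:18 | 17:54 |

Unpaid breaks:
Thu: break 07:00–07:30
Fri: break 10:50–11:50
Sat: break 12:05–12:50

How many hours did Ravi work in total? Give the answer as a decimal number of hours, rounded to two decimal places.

Thu: 06:50–12:21 = 5 h 31 min; less 30 min break → 5 h 1 min
Fri: 05:20–14:16 = 8 h 56 min; less 60 min break → 7 h 56 min
Sat: 11:02–19:44 = 8 h 42 min; less 45 min break → 7 h 57 min
Sun: 11:18–17:54 = 6 h 36 min
Total: 5 h 1 min + 7 h 56 min + 7 h 57 min + 6 h 36 min = 27 h 30 min.

27.50 hours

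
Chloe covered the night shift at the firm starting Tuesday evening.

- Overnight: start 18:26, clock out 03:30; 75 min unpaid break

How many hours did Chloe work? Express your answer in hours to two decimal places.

Overnight: 18:26 → midnight = 5 h 34 min; midnight → 03:30 = 3 h 30 min; span 9 h 4 min; less 75 min break → 7 h 49 min

7.82 hours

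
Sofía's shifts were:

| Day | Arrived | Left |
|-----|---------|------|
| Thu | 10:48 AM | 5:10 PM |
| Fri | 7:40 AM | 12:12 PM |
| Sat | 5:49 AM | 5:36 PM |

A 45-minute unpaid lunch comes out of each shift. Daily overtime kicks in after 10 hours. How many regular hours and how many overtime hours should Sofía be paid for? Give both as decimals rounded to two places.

Regular 19.40 hours, overtime 1.03 hours

Thu: 10:48 AM–5:10 PM = 6 h 22 min; less 45 min break → 5 h 37 min
Fri: 7:40 AM–12:12 PM = 4 h 32 min; less 45 min break → 3 h 47 min
Sat: 5:49 AM–5:36 PM = 11 h 47 min; less 45 min break → 11 h 2 min
Thu reg 5 h 37 min / OT 0 h 0 min; Fri reg 3 h 47 min / OT 0 h 0 min; Sat reg 10 h 0 min / OT 1 h 2 min.
Totals: regular 19 h 24 min, overtime 1 h 2 min.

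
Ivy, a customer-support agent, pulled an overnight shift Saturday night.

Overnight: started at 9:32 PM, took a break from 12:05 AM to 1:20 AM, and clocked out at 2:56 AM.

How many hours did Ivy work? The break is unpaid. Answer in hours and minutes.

Overnight: 9:32 PM → midnight = 2 h 28 min; midnight → 2:56 AM = 2 h 56 min; span 5 h 24 min; less 75 min break → 4 h 9 min

4 h 9 min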